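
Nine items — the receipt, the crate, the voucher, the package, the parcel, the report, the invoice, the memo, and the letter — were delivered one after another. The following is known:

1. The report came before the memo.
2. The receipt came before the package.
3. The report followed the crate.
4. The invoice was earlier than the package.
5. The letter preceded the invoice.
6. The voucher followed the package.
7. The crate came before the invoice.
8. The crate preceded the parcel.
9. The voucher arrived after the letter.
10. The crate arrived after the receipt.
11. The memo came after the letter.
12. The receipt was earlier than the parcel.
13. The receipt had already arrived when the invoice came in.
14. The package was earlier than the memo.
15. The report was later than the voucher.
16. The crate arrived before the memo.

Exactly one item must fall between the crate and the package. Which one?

the invoice

Tracing the constraints gives the crate → the invoice → the package, so the invoice sits after the crate and before the package.
No other item is forced both after the crate and before the package.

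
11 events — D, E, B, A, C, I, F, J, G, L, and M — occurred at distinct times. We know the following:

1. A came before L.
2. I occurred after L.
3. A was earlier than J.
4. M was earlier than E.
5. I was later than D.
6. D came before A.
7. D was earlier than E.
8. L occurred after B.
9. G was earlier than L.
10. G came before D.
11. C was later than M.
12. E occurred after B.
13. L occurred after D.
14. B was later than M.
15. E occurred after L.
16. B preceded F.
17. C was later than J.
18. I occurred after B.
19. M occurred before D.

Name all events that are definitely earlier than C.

A, D, G, J, M

Directly stated before C: J and M.
A reaches C via A → J → C.
D reaches C via D → A → J → C.
G reaches C via G → D → A → J → C.
No chain forces I (or any of the others) ahead of C.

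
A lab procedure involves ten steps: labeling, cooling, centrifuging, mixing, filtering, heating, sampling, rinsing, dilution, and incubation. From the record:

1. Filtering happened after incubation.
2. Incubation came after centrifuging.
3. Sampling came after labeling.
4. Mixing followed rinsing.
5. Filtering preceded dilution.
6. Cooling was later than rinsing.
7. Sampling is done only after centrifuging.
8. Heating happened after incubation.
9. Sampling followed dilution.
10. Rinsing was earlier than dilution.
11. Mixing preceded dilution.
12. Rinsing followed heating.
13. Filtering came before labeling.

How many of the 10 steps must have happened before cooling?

Directly stated before cooling: rinsing.
Centrifuging reaches cooling via centrifuging → incubation → heating → rinsing → cooling.
Heating reaches cooling via heating → rinsing → cooling.
Incubation reaches cooling via incubation → heating → rinsing → cooling.
No chain forces filtering (or any of the others) ahead of cooling.
That's centrifuging, heating, incubation, and rinsing — 4 in all.

4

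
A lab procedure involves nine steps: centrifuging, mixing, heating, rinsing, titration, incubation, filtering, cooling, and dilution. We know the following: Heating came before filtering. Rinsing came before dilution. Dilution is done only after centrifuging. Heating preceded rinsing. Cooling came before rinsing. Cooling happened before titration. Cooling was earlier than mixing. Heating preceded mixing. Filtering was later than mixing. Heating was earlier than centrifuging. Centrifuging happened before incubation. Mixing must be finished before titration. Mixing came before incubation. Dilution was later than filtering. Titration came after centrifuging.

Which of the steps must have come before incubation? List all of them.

Directly stated before incubation: centrifuging and mixing.
Cooling reaches incubation via cooling → mixing → incubation.
Heating reaches incubation via heating → mixing → incubation.

centrifuging, cooling, heating, mixing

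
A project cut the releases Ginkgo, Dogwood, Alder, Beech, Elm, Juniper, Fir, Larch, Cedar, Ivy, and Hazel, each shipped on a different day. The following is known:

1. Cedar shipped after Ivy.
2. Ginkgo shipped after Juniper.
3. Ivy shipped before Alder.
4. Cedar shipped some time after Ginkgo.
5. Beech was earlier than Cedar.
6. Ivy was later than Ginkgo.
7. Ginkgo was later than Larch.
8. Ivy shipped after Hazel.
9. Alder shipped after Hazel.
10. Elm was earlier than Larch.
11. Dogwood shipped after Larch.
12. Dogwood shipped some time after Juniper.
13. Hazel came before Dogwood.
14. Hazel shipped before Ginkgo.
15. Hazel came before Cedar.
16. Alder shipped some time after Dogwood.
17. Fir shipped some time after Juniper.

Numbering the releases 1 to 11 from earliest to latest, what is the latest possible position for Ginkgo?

Ginkgo must come before Alder, Cedar, and Ivy — 3 releases forced after it.
Everything else can be placed before Ginkgo in some valid order, so Ginkgo can sit as late as position 11 − 3 = 8.

8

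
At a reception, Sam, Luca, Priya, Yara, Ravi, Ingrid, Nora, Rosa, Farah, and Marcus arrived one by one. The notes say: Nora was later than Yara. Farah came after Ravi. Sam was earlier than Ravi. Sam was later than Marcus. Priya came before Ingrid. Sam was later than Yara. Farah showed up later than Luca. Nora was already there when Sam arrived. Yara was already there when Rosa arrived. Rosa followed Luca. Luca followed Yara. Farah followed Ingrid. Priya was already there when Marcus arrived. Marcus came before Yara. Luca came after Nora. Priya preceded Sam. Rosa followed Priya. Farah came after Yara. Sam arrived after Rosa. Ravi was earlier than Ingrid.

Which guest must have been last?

Every other guest has a chain of constraints placing them before Farah, so Farah is last.

Farah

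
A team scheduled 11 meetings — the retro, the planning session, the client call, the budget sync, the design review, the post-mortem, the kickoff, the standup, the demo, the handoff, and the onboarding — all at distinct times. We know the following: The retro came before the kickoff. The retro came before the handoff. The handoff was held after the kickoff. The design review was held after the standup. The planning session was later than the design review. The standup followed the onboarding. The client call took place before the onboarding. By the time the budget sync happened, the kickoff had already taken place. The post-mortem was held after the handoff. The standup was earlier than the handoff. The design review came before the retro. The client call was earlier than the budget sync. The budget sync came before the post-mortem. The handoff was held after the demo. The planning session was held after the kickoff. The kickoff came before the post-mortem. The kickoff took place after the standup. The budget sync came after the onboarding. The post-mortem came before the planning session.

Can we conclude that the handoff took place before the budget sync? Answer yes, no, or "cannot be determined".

cannot be determined

No chain of stated constraints runs from the handoff to the budget sync, and none runs from the budget sync to the handoff either.
So the relative order of the handoff and the budget sync is not fixed by the given facts.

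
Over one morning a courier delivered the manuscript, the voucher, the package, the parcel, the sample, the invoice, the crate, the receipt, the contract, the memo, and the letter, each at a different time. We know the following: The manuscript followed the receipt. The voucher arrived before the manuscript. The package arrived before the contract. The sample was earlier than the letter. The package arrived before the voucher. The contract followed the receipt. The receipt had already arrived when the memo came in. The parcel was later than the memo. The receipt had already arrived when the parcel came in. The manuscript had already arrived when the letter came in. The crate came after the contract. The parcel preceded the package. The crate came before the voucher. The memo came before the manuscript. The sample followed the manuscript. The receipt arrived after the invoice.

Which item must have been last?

Every other item has a chain of constraints placing it before the letter, so the letter is last.

the letter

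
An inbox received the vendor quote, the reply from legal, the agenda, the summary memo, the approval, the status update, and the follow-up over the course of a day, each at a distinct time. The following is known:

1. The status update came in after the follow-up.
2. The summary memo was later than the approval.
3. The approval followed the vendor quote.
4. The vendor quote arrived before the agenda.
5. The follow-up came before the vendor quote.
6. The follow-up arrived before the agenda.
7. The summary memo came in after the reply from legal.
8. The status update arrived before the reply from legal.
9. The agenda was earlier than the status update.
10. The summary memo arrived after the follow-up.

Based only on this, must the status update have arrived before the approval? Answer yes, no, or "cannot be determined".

No chain of stated constraints runs from the status update to the approval, and none runs from the approval to the status update either.
So the relative order of the status update and the approval is not fixed by the given facts.

cannot be determined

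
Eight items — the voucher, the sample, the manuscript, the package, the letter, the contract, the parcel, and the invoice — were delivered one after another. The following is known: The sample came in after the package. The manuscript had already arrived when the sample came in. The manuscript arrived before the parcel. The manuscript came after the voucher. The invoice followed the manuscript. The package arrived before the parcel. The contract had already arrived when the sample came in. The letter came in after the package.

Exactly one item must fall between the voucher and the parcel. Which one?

the manuscript

Tracing the constraints gives the voucher → the manuscript → the parcel, so the manuscript sits after the voucher and before the parcel.
No other item is forced both after the voucher and before the parcel.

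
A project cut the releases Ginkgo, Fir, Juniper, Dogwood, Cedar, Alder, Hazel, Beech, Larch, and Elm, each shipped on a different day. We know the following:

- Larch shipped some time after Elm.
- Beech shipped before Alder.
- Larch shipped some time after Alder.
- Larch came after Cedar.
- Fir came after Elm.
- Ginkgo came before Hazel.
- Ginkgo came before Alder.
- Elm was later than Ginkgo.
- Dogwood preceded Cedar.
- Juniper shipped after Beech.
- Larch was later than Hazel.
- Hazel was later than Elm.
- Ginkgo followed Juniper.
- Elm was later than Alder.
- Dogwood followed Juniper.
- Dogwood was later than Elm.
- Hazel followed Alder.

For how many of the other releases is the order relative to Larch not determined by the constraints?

1

Forced before Larch: Alder, Beech, Cedar, Dogwood, Elm, Ginkgo, Hazel, and Juniper.
That leaves Fir with no forced order relative to Larch — 1.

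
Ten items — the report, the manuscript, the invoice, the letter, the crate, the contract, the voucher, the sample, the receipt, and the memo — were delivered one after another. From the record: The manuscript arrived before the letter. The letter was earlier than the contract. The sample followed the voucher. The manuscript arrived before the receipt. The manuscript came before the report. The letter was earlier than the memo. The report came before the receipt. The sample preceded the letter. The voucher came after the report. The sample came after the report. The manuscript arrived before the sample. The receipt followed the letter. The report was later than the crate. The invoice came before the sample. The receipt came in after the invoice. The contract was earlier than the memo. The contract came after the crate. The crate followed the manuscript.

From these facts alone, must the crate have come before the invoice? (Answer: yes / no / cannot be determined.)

No chain of stated constraints runs from the crate to the invoice, and none runs from the invoice to the crate either.
So the relative order of the crate and the invoice is not fixed by the given facts.

cannot be determined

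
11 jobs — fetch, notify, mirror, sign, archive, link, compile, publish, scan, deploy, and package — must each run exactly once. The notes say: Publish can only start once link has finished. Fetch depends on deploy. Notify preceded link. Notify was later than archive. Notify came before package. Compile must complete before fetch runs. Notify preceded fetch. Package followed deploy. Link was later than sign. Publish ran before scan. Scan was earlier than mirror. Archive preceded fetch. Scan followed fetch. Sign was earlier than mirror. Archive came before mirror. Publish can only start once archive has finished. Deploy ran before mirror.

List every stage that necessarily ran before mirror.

archive, compile, deploy, fetch, link, notify, publish, scan, sign

Directly stated before mirror: archive, deploy, scan, and sign.
Compile reaches mirror via compile → fetch → scan → mirror.
Fetch reaches mirror via fetch → scan → mirror.
Link reaches mirror via link → publish → scan → mirror.
Likewise notify and publish each reach mirror by chaining the stated constraints.
No chain forces package ahead of mirror.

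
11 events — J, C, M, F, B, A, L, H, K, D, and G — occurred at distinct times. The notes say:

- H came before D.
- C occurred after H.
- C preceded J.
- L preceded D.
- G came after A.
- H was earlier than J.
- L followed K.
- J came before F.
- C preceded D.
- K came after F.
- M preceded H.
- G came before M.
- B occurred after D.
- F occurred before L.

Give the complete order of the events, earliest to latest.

A, G, M, H, C, J, F, K, L, D, B

The constraints fix every adjacent pair, so only one ordering works:
A → G → M → H → C → J → F → K → L → D → B.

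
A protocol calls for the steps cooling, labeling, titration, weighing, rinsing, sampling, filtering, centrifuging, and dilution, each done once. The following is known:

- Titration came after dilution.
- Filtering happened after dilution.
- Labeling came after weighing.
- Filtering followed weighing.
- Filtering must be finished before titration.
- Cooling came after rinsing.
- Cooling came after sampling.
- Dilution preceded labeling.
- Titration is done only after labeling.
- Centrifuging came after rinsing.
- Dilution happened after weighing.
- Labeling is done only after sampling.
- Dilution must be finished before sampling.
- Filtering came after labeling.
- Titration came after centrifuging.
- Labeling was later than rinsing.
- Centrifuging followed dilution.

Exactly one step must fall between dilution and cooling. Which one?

Tracing the constraints gives dilution → sampling → cooling, so sampling sits after dilution and before cooling.
No other step is forced both after dilution and before cooling.

sampling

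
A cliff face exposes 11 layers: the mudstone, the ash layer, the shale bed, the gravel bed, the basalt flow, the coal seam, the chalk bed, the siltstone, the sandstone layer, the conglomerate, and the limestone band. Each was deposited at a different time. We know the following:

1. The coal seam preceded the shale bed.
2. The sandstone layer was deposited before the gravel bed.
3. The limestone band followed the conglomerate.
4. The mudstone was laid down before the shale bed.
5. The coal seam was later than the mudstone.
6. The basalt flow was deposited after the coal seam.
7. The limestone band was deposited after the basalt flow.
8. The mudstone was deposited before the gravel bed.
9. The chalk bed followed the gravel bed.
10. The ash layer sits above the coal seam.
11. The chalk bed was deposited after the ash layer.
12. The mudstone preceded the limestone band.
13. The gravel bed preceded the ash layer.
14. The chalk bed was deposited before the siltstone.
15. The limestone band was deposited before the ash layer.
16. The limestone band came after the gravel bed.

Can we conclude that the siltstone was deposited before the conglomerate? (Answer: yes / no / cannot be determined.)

Tracing the constraints gives the conglomerate → the limestone band → the ash layer → the chalk bed → the siltstone, so the conglomerate must come before the siltstone.
That means the siltstone cannot be before the conglomerate.

no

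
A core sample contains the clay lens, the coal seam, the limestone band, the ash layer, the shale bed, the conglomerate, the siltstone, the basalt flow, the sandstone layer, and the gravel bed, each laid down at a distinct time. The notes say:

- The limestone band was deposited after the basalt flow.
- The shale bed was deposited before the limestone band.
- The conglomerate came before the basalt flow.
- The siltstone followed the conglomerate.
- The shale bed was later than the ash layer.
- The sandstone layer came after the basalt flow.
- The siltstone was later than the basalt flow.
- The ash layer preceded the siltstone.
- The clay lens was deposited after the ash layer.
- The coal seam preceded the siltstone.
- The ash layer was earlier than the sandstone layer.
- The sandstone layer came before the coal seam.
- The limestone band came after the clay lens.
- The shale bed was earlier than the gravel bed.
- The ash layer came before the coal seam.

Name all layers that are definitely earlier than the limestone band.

Directly stated before the limestone band: the basalt flow, the clay lens, and the shale bed.
The ash layer reaches the limestone band via the ash layer → the clay lens → the limestone band.
The conglomerate reaches the limestone band via the conglomerate → the basalt flow → the limestone band.
No chain forces the sandstone layer (or any of the others) ahead of the limestone band.

the ash layer, the basalt flow, the clay lens, the conglomerate, the shale bed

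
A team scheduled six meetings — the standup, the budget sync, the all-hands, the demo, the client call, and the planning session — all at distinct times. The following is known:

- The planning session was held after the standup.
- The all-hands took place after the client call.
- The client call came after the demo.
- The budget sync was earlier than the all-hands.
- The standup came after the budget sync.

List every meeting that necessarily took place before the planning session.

Directly stated before the planning session: the standup.
The budget sync reaches the planning session via the budget sync → the standup → the planning session.

the budget sync, the standup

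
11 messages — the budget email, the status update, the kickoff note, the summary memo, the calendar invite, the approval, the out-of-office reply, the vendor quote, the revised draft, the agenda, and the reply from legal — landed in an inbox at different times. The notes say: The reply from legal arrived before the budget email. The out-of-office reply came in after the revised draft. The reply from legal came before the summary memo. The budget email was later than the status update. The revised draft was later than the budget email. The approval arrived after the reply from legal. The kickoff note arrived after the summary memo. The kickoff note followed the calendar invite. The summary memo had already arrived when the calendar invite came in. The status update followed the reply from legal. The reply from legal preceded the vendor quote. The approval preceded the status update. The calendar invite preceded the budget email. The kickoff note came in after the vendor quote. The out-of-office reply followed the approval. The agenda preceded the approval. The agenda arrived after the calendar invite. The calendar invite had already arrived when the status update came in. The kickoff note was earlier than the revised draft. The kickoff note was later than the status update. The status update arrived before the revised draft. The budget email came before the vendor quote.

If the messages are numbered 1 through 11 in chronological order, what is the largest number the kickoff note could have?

The kickoff note must come before the out-of-office reply and the revised draft — 2 messages forced after it.
Everything else can be placed before the kickoff note in some valid order, so the kickoff note can sit as late as position 11 − 2 = 9.

9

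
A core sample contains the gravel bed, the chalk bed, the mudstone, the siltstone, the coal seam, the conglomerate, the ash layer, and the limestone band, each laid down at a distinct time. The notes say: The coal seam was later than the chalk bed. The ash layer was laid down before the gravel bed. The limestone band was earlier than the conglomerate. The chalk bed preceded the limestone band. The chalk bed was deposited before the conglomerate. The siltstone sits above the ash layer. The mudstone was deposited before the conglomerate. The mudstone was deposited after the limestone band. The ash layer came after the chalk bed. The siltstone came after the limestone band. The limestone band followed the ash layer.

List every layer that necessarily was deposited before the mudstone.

the ash layer, the chalk bed, the limestone band

Directly stated before the mudstone: the limestone band.
The ash layer reaches the mudstone via the ash layer → the limestone band → the mudstone.
The chalk bed reaches the mudstone via the chalk bed → the limestone band → the mudstone.
No chain forces the coal seam (or any of the others) ahead of the mudstone.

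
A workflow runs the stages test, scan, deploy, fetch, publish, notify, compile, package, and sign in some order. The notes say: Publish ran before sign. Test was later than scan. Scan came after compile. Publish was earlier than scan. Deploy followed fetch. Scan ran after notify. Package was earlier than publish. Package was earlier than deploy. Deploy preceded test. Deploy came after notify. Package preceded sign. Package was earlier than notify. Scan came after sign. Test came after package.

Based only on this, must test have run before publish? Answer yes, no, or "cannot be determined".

Tracing the constraints gives publish → scan → test, so publish must come before test.
That means test cannot be before publish.

no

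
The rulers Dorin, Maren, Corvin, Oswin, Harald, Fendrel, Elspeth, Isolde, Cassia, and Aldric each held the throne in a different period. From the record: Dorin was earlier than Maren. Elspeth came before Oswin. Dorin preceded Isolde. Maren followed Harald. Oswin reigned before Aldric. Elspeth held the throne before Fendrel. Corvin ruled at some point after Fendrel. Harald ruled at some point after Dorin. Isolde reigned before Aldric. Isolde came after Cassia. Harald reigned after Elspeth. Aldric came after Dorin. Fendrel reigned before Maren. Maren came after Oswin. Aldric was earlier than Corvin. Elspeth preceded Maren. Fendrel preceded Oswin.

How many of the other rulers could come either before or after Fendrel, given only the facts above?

Forced before Fendrel: Elspeth; forced after Fendrel: Aldric, Corvin, Maren, and Oswin.
That leaves Cassia, Dorin, Harald, and Isolde with no forced order relative to Fendrel — 4.

4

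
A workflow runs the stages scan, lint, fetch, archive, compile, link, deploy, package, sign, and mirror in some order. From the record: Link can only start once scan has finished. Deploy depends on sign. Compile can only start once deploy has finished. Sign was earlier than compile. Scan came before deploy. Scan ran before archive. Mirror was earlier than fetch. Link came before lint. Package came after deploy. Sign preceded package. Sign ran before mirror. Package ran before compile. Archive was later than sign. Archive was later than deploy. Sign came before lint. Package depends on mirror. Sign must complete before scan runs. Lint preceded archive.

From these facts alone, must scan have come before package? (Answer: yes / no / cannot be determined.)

Chain the constraints: scan → deploy → package. Each link is directly stated, so scan comes before package.

yes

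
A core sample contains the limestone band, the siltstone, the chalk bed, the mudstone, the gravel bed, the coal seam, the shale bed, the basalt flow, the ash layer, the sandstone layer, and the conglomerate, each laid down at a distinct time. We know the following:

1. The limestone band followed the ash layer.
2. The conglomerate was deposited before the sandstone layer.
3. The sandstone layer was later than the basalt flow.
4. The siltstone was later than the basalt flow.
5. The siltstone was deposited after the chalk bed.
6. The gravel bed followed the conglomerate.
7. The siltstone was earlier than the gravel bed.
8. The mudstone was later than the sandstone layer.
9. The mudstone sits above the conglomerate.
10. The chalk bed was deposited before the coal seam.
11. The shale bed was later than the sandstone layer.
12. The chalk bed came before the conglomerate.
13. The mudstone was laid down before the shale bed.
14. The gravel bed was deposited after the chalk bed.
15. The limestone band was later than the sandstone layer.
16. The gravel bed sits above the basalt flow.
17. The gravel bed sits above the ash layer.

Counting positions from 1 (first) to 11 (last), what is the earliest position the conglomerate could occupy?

2

The chalk bed must come before the conglomerate — 1 forced predecessor.
Nothing else is forced ahead of the conglomerate, so its earliest slot is position 1 + 1 = 2.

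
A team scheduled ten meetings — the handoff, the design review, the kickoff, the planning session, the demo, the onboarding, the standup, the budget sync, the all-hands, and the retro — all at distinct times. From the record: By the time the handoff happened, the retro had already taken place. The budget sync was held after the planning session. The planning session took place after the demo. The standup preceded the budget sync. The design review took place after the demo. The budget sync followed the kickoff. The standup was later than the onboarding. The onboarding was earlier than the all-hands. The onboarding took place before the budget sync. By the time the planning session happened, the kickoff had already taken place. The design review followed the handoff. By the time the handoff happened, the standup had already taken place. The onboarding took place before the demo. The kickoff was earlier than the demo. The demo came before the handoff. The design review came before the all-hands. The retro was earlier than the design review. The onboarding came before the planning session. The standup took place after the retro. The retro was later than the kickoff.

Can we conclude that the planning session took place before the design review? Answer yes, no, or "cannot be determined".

cannot be determined

No chain of stated constraints runs from the planning session to the design review, and none runs from the design review to the planning session either.
So the relative order of the planning session and the design review is not fixed by the given facts.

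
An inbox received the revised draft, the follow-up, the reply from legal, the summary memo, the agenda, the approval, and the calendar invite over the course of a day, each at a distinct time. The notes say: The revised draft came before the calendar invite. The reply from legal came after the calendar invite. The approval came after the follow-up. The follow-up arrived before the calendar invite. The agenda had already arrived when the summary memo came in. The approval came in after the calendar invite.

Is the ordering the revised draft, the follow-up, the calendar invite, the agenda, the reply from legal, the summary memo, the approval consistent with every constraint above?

Check each stated constraint against the proposed order — e.g. the calendar invite is ahead of the approval; the follow-up is ahead of the approval. Every pair is in the required order; nothing is violated.

yes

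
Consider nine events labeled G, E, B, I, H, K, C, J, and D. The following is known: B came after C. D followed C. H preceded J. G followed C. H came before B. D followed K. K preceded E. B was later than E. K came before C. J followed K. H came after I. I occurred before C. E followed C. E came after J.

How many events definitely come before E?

5

Directly stated before E: C, J, and K.
H reaches E via H → J → E.
I reaches E via I → C → E.
No chain forces G (or any of the others) ahead of E.
That's C, H, I, J, and K — 5 in all.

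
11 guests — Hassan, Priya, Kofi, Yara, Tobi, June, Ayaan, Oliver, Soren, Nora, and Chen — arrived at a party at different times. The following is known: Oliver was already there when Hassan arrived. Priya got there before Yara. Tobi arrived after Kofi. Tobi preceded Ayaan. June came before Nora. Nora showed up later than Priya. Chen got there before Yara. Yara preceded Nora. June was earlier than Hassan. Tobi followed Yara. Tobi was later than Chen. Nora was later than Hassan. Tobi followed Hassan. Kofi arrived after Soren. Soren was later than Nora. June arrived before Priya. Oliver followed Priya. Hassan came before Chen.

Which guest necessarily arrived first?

June has a chain of constraints placing them before every other guest, so June must be first.

June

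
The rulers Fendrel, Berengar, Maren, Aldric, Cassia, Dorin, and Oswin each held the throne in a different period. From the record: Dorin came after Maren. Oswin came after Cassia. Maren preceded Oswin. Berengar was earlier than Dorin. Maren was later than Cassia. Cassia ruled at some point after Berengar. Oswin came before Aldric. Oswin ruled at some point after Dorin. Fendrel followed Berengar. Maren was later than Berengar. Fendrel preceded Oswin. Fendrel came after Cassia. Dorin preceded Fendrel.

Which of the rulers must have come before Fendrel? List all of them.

Directly stated before Fendrel: Berengar, Cassia, and Dorin.
Maren reaches Fendrel via Maren → Dorin → Fendrel.
No chain forces Oswin (or any of the others) ahead of Fendrel.

Berengar, Cassia, Dorin, Maren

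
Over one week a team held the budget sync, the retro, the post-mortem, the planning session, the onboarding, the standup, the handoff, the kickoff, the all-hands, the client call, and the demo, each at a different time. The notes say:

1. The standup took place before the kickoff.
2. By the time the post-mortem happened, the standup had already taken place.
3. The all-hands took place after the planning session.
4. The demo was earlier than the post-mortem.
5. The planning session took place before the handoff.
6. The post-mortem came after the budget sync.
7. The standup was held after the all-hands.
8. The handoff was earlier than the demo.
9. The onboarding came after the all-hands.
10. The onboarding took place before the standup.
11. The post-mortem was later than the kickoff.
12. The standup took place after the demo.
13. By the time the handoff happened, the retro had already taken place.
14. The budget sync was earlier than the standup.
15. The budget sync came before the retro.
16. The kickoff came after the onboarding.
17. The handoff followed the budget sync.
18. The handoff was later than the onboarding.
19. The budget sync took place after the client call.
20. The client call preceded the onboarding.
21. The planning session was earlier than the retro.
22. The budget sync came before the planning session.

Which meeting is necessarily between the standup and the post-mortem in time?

the kickoff

Tracing the constraints gives the standup → the kickoff → the post-mortem, so the kickoff sits after the standup and before the post-mortem.
No other meeting is forced both after the standup and before the post-mortem.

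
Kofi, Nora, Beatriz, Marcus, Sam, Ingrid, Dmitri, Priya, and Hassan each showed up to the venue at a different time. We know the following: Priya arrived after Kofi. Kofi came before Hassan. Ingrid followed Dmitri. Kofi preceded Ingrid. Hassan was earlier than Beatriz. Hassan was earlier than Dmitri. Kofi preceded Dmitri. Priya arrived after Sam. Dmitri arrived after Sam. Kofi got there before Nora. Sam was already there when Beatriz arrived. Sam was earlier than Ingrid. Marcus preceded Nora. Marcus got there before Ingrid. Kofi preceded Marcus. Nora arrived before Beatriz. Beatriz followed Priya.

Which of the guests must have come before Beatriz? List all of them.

Directly stated before Beatriz: Hassan, Nora, Priya, and Sam.
Kofi reaches Beatriz via Kofi → Nora → Beatriz.
Marcus reaches Beatriz via Marcus → Nora → Beatriz.

Hassan, Kofi, Marcus, Nora, Priya, Sam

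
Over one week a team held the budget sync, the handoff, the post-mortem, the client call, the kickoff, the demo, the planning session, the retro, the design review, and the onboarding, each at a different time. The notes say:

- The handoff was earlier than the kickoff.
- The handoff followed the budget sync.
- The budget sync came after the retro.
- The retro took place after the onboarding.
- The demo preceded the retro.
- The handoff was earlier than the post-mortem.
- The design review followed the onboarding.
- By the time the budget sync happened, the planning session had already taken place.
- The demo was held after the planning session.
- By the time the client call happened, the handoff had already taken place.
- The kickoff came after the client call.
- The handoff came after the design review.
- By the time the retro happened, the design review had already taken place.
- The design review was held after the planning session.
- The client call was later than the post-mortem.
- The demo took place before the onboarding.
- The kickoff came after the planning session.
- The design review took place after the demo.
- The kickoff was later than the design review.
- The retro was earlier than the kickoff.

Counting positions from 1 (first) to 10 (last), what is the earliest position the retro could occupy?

5

The demo, the design review, the onboarding, and the planning session must all come before the retro — 4 forced predecessors.
Nothing else is forced ahead of the retro, so its earliest slot is position 4 + 1 = 5.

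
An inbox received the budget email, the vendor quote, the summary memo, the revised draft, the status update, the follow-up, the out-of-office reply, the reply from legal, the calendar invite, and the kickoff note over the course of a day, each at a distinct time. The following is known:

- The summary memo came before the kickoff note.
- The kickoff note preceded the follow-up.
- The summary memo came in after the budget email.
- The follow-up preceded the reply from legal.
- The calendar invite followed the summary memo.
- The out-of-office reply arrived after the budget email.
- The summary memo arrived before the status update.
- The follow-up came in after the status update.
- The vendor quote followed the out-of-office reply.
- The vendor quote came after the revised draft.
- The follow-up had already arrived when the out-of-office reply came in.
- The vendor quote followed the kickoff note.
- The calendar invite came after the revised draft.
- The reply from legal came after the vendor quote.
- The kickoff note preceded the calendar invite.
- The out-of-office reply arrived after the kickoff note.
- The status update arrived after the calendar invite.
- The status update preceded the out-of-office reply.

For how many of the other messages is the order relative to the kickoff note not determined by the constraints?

Forced before the kickoff note: the budget email and the summary memo; forced after the kickoff note: the calendar invite, the follow-up, the out-of-office reply, the reply from legal, the status update, and the vendor quote.
That leaves the revised draft with no forced order relative to the kickoff note — 1.

1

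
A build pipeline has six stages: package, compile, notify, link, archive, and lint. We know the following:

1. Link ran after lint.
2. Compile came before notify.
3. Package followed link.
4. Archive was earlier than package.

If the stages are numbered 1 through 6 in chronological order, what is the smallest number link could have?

Lint must come before link — 1 forced predecessor.
Nothing else is forced ahead of link, so its earliest slot is position 1 + 1 = 2.

2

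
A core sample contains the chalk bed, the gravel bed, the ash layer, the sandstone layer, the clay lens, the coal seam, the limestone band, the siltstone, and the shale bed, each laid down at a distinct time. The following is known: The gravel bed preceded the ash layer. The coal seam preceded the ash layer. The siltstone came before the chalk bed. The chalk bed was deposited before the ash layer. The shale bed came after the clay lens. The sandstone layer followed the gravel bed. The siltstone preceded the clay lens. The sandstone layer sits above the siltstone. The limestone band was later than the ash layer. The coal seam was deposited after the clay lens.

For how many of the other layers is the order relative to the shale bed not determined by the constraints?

Forced before the shale bed: the clay lens and the siltstone.
That leaves the ash layer, the chalk bed, the coal seam, the gravel bed, the limestone band, and the sandstone layer with no forced order relative to the shale bed — 6.

6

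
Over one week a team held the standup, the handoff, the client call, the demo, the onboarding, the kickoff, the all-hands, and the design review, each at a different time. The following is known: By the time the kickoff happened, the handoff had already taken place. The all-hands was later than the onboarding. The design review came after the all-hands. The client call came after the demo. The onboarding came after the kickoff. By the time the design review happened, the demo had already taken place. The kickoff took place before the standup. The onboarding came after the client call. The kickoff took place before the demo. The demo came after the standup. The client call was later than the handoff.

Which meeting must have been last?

Every other meeting has a chain of constraints placing it before the design review, so the design review is last.

the design review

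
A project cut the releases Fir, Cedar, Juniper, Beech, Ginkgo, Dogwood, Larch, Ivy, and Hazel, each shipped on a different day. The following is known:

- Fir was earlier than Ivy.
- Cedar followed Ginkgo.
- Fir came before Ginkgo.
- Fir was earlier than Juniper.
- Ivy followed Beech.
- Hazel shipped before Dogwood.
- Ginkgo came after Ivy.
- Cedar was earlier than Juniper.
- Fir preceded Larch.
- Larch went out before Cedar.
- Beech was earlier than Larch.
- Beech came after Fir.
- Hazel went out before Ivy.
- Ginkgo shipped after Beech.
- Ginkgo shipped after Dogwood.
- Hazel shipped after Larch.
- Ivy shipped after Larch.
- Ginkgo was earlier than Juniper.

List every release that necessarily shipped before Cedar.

Directly stated before Cedar: Ginkgo and Larch.
Beech reaches Cedar via Beech → Larch → Cedar.
Dogwood reaches Cedar via Dogwood → Ginkgo → Cedar.
Fir reaches Cedar via Fir → Larch → Cedar.
Likewise Hazel and Ivy each reach Cedar by chaining the stated constraints.

Beech, Dogwood, Fir, Ginkgo, Hazel, Ivy, Larch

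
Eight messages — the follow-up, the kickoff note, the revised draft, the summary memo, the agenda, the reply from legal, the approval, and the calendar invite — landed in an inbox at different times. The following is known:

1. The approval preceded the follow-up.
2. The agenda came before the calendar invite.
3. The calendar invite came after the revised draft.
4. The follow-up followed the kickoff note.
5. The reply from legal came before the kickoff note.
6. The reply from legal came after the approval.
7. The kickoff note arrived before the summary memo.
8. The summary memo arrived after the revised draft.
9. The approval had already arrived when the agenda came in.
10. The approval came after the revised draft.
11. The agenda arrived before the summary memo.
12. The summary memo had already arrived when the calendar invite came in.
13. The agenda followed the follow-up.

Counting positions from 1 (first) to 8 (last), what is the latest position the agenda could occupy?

6

The agenda must come before the calendar invite and the summary memo — 2 messages forced after it.
Everything else can be placed before the agenda in some valid order, so the agenda can sit as late as position 8 − 2 = 6.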